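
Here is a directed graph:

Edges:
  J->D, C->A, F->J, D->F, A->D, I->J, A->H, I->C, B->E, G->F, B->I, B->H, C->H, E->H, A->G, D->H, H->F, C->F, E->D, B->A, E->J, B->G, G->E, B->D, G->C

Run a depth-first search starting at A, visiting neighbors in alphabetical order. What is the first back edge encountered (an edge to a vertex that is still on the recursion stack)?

J->D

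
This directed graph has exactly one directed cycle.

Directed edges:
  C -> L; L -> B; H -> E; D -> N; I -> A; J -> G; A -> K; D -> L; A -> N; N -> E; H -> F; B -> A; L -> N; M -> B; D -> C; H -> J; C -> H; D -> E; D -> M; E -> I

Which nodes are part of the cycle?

DFS with gray/black marking from E:
E gray
  I gray
    A gray
      N gray
        N→E: E is gray → back edge
Back edge closes the cycle E → I → A → N → E; its vertices are {A, E, I, N}.

A, E, I, N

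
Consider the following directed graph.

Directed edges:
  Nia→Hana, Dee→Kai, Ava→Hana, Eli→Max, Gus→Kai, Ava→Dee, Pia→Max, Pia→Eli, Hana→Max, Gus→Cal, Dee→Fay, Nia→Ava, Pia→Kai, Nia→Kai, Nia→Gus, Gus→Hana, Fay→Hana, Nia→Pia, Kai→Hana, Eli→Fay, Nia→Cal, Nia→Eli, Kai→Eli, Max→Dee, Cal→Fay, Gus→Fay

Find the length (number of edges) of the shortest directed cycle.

For each vertex v, BFS finds the shortest path from v back to v.
The shortest such closed walk is Dee → Kai → Hana → Max → Dee, length 4.

4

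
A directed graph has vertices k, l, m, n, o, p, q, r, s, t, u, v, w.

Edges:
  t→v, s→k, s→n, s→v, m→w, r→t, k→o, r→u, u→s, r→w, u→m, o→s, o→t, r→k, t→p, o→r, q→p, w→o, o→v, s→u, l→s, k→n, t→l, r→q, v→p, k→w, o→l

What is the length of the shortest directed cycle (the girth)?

For each vertex v, BFS finds the shortest path from v back to v.
The shortest such closed walk is u → s → u, length 2.

2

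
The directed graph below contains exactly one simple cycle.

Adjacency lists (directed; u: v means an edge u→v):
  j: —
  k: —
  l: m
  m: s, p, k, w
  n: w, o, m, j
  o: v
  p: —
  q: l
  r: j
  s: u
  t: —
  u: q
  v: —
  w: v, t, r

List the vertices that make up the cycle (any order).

l, m, q, s, u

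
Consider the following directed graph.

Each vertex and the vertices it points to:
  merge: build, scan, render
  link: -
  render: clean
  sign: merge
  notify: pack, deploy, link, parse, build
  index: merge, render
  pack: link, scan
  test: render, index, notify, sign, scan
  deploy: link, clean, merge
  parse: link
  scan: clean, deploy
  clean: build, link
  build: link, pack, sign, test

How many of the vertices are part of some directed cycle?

11

A vertex is on a directed cycle iff it belongs to a strongly connected component of size ≥ 2 (or has a self-loop).
The vertices on cycles are {pack, scan, sign, test, build, clean, index, merge, deploy, notify, render} — 11 in total.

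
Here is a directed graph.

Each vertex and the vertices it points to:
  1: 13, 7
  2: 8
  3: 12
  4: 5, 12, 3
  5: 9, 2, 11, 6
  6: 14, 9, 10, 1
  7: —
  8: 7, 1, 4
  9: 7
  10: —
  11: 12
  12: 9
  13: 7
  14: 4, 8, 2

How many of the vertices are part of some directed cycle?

6

A vertex is on a directed cycle iff it belongs to a strongly connected component of size ≥ 2 (or has a self-loop).
The vertices on cycles are {2, 4, 5, 6, 8, 14} — 6 in total.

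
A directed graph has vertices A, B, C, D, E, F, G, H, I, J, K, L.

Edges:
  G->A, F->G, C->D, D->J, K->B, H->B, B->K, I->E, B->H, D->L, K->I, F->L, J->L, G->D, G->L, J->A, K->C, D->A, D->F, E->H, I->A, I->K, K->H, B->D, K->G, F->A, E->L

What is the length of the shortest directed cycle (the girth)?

2

For each vertex v, BFS finds the shortest path from v back to v.
The shortest such closed walk is I → K → I, length 2.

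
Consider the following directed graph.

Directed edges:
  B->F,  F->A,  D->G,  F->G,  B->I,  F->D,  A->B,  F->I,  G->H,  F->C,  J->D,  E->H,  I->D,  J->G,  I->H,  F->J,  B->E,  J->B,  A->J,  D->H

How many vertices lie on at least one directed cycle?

A vertex is on a directed cycle iff it belongs to a strongly connected component of size ≥ 2 (or has a self-loop).
The vertices on cycles are {A, B, F, J} — 4 in total.

4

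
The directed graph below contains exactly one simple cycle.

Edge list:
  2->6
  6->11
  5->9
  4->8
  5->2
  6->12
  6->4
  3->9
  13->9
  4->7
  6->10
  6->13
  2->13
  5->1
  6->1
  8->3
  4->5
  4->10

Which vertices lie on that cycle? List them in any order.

DFS with gray/black marking from 6:
6 gray
  1 gray
  1 black
  12 gray
  12 black
  11 gray
  11 black
  10 gray
  10 black
  13 gray
    9 gray
    9 black
  13 black
  4 gray
    8 gray
      3 gray
        3→9: 9 black — skip
      3 black
    8 black
    4→10: 10 black — skip
    7 gray
    7 black
    5 gray
      5→9: 9 black — skip
      2 gray
        2→13: 13 black — skip
        2→6: 6 is gray → back edge
Back edge closes the cycle 6 → 4 → 5 → 2 → 6; its vertices are {2, 4, 5, 6}.

2, 4, 5, 6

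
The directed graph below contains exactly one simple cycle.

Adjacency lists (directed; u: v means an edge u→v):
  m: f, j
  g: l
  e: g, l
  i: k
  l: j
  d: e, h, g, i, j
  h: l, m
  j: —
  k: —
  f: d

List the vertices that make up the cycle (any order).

DFS with gray/black marking from f:
f gray
  d gray
    e gray
      g gray
        l gray
          j gray
          j black
        l black
      g black
      e→l: l black — skip
    e black
    h gray
      h→l: l black — skip
      m gray
        m→f: f is gray → back edge
Back edge closes the cycle f → d → h → m → f; its vertices are {d, f, h, m}.

d, f, h, m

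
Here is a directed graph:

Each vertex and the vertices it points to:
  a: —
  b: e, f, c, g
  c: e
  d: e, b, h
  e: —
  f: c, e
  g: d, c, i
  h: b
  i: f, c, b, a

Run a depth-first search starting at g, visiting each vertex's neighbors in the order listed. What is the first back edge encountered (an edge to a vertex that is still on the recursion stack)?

DFS from g (visiting each vertex's neighbors in the order listed); mark gray on enter, black on exit:
g gray
  d gray
    e gray
    e black
    b gray
      b→e: e black — skip
      f gray
        c gray
          c→e: e black — skip
        c black
        f→e: e black — skip
      f black
      b→c: c black — skip
      b→g: g is gray → back edge
First back edge: b → g.

b->g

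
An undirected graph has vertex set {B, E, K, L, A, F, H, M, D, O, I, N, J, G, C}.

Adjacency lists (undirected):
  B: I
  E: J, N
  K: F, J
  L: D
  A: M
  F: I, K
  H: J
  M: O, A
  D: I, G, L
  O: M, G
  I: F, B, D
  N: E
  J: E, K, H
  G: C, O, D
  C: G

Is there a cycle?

DFS, tracking each vertex's parent; an edge to a visited non-parent vertex closes a cycle.
Start from E:
visit E (parent –)
  visit J (parent E)
    J–E: parent, skip
    visit K (parent J)
      visit F (parent K)
        visit I (parent F)
          I–F: parent, skip
          visit B (parent I)
            B–I: parent, skip
          visit D (parent I)
            D–I: parent, skip
            visit G (parent D)
              visit C (parent G)
                C–G: parent, skip
              visit O (parent G)
                visit M (parent O)
                  M–O: parent, skip
                  visit A (parent M)
                    A–M: parent, skip
                O–G: parent, skip
              G–D: parent, skip
            visit L (parent D)
              L–D: parent, skip
        F–K: parent, skip
      K–J: parent, skip
    visit H (parent J)
      H–J: parent, skip
  visit N (parent E)
    N–E: parent, skip
No non-parent visited neighbor found — the graph is a forest.

No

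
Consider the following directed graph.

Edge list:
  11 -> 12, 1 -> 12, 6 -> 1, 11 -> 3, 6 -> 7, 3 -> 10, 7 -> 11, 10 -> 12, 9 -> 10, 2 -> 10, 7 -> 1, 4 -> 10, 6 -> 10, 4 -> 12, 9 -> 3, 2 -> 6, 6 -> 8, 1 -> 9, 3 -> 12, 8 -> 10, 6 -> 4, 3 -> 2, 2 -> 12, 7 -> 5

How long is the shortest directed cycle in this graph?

5

For each vertex v, BFS finds the shortest path from v back to v.
The shortest such closed walk is 6 → 1 → 9 → 3 → 2 → 6, length 5.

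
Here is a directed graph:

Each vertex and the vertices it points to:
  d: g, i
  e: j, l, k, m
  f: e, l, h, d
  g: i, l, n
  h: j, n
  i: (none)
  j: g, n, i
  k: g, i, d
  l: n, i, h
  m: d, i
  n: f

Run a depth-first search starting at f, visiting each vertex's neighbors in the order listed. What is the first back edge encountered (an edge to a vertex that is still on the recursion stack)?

DFS from f (visiting each vertex's neighbors in the order listed); mark gray on enter, black on exit:
f gray
  e gray
    j gray
      g gray
        i gray
        i black
        l gray
          n gray
            n→f: f is gray → back edge
First back edge: n → f.

n→f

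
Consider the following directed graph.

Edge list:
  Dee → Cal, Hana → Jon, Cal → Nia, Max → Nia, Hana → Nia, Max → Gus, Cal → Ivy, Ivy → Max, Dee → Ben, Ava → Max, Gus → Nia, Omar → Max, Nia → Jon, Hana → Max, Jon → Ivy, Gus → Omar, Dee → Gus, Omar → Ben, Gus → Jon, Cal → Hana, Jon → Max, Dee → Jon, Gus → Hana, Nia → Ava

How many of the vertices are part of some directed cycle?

A vertex is on a directed cycle iff it belongs to a strongly connected component of size ≥ 2 (or has a self-loop).
The vertices on cycles are {Ava, Gus, Ivy, Jon, Max, Nia, Hana, Omar} — 8 in total.

8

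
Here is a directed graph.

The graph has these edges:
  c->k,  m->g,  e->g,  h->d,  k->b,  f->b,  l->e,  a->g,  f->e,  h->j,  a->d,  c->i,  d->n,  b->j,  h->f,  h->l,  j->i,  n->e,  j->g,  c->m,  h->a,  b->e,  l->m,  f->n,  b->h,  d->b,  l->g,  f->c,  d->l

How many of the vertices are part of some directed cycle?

A vertex is on a directed cycle iff it belongs to a strongly connected component of size ≥ 2 (or has a self-loop).
The vertices on cycles are {a, b, c, d, f, h, k} — 7 in total.

7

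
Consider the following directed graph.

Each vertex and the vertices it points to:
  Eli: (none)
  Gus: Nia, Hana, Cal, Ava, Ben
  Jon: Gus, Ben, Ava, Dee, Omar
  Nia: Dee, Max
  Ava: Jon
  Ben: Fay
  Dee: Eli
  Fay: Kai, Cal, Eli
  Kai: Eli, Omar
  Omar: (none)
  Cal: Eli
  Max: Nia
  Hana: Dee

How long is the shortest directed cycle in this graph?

2

For each vertex v, BFS finds the shortest path from v back to v.
The shortest such closed walk is Ava → Jon → Ava, length 2.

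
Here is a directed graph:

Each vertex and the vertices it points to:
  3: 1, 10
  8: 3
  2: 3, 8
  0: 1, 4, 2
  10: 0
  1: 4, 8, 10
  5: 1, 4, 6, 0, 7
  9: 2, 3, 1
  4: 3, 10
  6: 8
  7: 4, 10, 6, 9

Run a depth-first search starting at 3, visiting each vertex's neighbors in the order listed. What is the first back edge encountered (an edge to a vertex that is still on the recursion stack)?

DFS from 3 (visiting each vertex's neighbors in the order listed); mark gray on enter, black on exit:
3 gray
  1 gray
    4 gray
      4→3: 3 is gray → back edge
First back edge: 4 → 3.

4→3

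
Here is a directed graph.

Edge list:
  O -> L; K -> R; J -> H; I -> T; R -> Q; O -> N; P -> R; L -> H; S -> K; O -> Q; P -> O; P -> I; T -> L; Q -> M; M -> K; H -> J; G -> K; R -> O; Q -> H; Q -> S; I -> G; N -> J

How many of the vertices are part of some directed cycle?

A vertex is on a directed cycle iff it belongs to a strongly connected component of size ≥ 2 (or has a self-loop).
The vertices on cycles are {H, J, K, M, O, Q, R, S} — 8 in total.

8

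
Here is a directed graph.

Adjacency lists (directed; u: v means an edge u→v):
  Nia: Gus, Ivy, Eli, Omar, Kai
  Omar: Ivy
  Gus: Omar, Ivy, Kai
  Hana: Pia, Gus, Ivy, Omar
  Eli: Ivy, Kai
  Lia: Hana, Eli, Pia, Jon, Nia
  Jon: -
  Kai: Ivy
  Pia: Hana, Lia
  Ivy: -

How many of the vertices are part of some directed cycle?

A vertex is on a directed cycle iff it belongs to a strongly connected component of size ≥ 2 (or has a self-loop).
The vertices on cycles are {Lia, Pia, Hana} — 3 in total.

3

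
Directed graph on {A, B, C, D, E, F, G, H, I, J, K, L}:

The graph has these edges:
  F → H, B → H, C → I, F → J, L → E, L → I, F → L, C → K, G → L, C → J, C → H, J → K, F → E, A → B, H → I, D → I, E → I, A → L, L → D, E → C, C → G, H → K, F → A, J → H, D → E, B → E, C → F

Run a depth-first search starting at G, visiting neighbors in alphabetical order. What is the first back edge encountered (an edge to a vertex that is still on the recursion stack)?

B->E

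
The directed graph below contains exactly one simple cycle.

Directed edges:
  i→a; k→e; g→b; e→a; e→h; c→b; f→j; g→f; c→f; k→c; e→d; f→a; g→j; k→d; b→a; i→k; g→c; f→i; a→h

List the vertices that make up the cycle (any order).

DFS with gray/black marking from f:
f gray
  a gray
    h gray
    h black
  a black
  j gray
  j black
  i gray
    i→a: a black — skip
    k gray
      e gray
        e→a: a black — skip
        d gray
        d black
        e→h: h black — skip
      e black
      c gray
        c→f: f is gray → back edge
Back edge closes the cycle f → i → k → c → f; its vertices are {c, f, i, k}.

c, f, i, k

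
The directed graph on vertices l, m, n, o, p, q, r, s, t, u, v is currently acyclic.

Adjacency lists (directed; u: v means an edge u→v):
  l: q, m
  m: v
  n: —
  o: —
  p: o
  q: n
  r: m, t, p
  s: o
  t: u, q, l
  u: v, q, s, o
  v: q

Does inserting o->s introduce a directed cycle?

Adding o→s creates a cycle iff s can already reach o.
Path from s: s → o.
So s → … → o → s is a cycle.

Yes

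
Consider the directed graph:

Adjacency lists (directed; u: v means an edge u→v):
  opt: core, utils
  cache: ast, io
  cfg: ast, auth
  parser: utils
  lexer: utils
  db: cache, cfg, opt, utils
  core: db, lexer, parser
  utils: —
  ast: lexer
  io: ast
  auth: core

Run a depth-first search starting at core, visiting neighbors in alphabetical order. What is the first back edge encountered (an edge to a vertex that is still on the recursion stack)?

DFS from core (visiting neighbors in alphabetical order); mark gray on enter, black on exit:
core gray
  db gray
    cache gray
      ast gray
        lexer gray
          utils gray
          utils black
        lexer black
      ast black
      io gray
        io→ast: ast black — skip
      io black
    cache black
    cfg gray
      cfg→ast: ast black — skip
      auth gray
        auth→core: core is gray → back edge
First back edge: auth → core.

auth→core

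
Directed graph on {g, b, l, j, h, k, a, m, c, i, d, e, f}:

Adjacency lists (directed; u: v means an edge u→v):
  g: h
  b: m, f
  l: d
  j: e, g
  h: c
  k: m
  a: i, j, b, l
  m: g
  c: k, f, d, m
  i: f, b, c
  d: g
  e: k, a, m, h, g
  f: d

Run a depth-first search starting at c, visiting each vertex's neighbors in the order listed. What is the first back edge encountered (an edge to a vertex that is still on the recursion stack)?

DFS from c (visiting each vertex's neighbors in the order listed); mark gray on enter, black on exit:
c gray
  k gray
    m gray
      g gray
        h gray
          h→c: c is gray → back edge
First back edge: h → c.

h→c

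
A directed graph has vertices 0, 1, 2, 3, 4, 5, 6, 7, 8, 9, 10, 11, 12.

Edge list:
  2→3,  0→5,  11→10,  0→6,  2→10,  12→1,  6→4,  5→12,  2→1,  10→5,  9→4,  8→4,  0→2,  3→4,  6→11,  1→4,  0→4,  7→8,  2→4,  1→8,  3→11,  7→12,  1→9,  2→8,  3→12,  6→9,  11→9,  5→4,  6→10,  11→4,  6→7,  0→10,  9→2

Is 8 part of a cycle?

No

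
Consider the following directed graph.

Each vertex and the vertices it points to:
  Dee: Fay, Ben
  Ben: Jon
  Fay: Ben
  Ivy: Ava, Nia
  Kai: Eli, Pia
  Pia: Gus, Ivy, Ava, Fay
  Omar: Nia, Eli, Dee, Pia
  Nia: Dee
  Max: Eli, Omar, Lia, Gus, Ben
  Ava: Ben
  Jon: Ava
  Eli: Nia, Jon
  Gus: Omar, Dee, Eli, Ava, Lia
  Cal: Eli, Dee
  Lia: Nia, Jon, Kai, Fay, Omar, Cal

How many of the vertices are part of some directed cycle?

8

A vertex is on a directed cycle iff it belongs to a strongly connected component of size ≥ 2 (or has a self-loop).
The vertices on cycles are {Ava, Ben, Gus, Jon, Kai, Lia, Pia, Omar} — 8 in total.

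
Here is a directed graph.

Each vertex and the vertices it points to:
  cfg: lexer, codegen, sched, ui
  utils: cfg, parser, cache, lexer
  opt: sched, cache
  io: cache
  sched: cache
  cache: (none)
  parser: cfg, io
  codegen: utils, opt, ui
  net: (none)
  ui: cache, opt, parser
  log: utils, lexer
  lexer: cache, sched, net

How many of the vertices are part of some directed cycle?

A vertex is on a directed cycle iff it belongs to a strongly connected component of size ≥ 2 (or has a self-loop).
The vertices on cycles are {ui, cfg, utils, parser, codegen} — 5 in total.

5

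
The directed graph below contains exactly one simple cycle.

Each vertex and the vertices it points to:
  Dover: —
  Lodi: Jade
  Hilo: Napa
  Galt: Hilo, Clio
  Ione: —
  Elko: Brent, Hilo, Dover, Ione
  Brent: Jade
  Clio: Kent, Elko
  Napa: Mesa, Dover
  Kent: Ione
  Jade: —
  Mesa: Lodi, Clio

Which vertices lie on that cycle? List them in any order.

Clio, Elko, Hilo, Mesa, Napa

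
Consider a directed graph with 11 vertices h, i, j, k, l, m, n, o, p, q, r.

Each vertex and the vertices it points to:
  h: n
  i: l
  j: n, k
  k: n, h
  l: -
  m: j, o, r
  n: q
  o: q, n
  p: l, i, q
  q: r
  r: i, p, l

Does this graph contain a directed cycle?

DFS with white/gray/black marking, starting from m:
m gray
  j gray
    n gray
      q gray
        r gray
          i gray
            l gray
            l black
          i black
          p gray
            p→l: l black — skip
            p→i: i black — skip
            p→q: q is gray → back edge
Back edge found, so a cycle exists: q → r → p → q.

Yes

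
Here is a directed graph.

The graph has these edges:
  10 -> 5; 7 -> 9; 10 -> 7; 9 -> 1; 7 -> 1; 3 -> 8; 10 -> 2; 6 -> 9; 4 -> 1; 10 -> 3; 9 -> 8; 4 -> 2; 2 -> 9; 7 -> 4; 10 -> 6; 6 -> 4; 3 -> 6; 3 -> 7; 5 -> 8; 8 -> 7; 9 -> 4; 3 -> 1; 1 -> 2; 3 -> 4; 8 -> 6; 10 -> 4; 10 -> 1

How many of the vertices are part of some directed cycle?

A vertex is on a directed cycle iff it belongs to a strongly connected component of size ≥ 2 (or has a self-loop).
The vertices on cycles are {1, 2, 4, 6, 7, 8, 9} — 7 in total.

7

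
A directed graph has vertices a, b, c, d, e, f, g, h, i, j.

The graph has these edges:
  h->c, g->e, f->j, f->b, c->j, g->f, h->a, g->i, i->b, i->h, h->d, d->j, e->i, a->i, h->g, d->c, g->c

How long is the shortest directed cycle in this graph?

For each vertex v, BFS finds the shortest path from v back to v.
The shortest such closed walk is i → h → g → i, length 3.

3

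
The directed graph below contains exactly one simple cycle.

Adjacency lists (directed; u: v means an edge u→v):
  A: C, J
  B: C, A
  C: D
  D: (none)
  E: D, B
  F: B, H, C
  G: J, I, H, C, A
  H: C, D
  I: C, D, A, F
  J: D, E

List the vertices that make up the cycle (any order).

A, B, E, J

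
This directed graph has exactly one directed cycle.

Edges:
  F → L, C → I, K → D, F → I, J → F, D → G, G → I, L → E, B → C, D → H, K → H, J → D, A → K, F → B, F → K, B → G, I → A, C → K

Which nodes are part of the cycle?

A, D, G, I, K

DFS with gray/black marking from G:
G gray
  I gray
    A gray
      K gray
        H gray
        H black
        D gray
          D→H: H black — skip
          D→G: G is gray → back edge
Back edge closes the cycle G → I → A → K → D → G; its vertices are {A, D, G, I, K}.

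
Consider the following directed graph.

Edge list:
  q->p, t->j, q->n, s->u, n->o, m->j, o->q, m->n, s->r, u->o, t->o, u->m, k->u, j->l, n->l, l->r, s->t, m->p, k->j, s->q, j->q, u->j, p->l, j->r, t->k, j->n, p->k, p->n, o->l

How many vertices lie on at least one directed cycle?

A vertex is on a directed cycle iff it belongs to a strongly connected component of size ≥ 2 (or has a self-loop).
The vertices on cycles are {j, k, m, n, o, p, q, u} — 8 in total.

8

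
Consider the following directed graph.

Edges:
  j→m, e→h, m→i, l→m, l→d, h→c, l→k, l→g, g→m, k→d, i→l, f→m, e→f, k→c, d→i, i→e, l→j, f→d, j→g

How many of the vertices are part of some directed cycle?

A vertex is on a directed cycle iff it belongs to a strongly connected component of size ≥ 2 (or has a self-loop).
The vertices on cycles are {d, e, f, g, i, j, k, l, m} — 9 in total.

9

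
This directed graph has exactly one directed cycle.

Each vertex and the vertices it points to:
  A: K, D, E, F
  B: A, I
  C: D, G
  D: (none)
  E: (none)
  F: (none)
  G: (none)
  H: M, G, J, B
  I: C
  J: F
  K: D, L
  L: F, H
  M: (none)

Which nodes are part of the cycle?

A, B, H, K, L

DFS with gray/black marking from H:
H gray
  M gray
  M black
  G gray
  G black
  J gray
    F gray
    F black
  J black
  B gray
    A gray
      K gray
        D gray
        D black
        L gray
          L→F: F black — skip
          L→H: H is gray → back edge
Back edge closes the cycle H → B → A → K → L → H; its vertices are {A, B, H, K, L}.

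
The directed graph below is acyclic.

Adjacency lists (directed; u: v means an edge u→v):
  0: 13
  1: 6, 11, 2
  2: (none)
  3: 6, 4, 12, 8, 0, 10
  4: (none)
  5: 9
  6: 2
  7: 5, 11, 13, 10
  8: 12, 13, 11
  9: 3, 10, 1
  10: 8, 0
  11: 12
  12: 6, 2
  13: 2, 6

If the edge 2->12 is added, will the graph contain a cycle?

Yes

Adding 2→12 creates a cycle iff 12 can already reach 2.
Path from 12: 12 → 2.
So 12 → … → 2 → 12 is a cycle.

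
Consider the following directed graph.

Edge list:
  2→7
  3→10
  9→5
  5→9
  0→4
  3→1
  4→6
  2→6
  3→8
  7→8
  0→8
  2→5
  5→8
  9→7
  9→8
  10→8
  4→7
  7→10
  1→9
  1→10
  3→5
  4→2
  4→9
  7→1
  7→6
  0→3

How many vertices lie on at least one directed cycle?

4

A vertex is on a directed cycle iff it belongs to a strongly connected component of size ≥ 2 (or has a self-loop).
The vertices on cycles are {1, 5, 7, 9} — 4 in total.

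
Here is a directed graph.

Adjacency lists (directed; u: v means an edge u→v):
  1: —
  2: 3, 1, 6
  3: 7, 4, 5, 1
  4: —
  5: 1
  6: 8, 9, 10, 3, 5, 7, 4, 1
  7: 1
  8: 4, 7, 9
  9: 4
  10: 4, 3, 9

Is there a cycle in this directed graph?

DFS with white/gray/black marking, starting from 7:
7 gray
  1 gray
  1 black
7 black
2 gray
  3 gray
    3→7: 7 black — skip
    4 gray
    4 black
    5 gray
      5→1: 1 black — skip
    5 black
    3→1: 1 black — skip
  3 black
  2→1: 1 black — skip
  6 gray
    8 gray
      8→4: 4 black — skip
      8→7: 7 black — skip
      9 gray
        9→4: 4 black — skip
      9 black
    8 black
    6→9: 9 black — skip
    10 gray
      10→4: 4 black — skip
      10→3: 3 black — skip
      10→9: 9 black — skip
    10 black
    6→3: 3 black — skip
    6→5: 5 black — skip
    6→7: 7 black — skip
    6→4: 4 black — skip
    6→1: 1 black — skip
  6 black
2 black
Every edge goes to a white or black vertex — no back edge, so the graph is acyclic.

No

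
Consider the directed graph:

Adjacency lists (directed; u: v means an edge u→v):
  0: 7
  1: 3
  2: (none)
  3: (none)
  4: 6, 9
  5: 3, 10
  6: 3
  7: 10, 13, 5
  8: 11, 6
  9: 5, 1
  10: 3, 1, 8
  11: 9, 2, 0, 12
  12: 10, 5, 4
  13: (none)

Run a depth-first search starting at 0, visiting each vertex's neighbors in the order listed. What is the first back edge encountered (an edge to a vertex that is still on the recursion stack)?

5->10

DFS from 0 (visiting each vertex's neighbors in the order listed); mark gray on enter, black on exit:
0 gray
  7 gray
    10 gray
      3 gray
      3 black
      1 gray
        1→3: 3 black — skip
      1 black
      8 gray
        11 gray
          9 gray
            5 gray
              5→3: 3 black — skip
              5→10: 10 is gray → back edge
First back edge: 5 → 10.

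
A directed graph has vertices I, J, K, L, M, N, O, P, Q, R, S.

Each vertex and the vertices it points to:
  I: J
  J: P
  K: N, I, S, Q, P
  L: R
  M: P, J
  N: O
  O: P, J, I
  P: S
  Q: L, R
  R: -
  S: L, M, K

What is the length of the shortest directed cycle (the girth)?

2

For each vertex v, BFS finds the shortest path from v back to v.
The shortest such closed walk is S → K → S, length 2.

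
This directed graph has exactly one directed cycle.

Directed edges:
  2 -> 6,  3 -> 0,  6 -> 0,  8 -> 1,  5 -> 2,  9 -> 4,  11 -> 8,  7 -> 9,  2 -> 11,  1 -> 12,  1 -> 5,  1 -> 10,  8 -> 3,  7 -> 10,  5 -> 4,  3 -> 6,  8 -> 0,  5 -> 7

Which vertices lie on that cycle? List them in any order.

1, 2, 5, 8, 11

DFS with gray/black marking from 1:
1 gray
  10 gray
  10 black
  5 gray
    7 gray
      9 gray
        4 gray
        4 black
      9 black
      7→10: 10 black — skip
    7 black
    5→4: 4 black — skip
    2 gray
      6 gray
        0 gray
        0 black
      6 black
      11 gray
        8 gray
          8→0: 0 black — skip
          8→1: 1 is gray → back edge
Back edge closes the cycle 1 → 5 → 2 → 11 → 8 → 1; its vertices are {1, 2, 5, 8, 11}.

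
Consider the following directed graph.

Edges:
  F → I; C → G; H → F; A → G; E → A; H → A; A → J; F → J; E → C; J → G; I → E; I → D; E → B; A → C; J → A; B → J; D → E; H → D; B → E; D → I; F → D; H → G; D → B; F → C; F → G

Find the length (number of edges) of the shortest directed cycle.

For each vertex v, BFS finds the shortest path from v back to v.
The shortest such closed walk is D → I → D, length 2.

2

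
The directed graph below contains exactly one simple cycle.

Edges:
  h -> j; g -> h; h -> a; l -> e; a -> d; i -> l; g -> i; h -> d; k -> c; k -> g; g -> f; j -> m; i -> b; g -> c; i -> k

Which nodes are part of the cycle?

g, i, k

DFS with gray/black marking from i:
i gray
  l gray
    e gray
    e black
  l black
  b gray
  b black
  k gray
    c gray
    c black
    g gray
      f gray
      f black
      g→i: i is gray → back edge
Back edge closes the cycle i → k → g → i; its vertices are {g, i, k}.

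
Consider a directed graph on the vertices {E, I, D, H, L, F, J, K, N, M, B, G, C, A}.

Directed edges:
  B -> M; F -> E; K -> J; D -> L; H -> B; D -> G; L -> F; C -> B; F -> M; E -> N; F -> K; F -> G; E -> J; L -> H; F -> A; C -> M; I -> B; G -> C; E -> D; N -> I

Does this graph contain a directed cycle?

Yes

DFS with white/gray/black marking, starting from F:
F gray
  A gray
  A black
  K gray
    J gray
    J black
  K black
  M gray
  M black
  E gray
    D gray
      L gray
        H gray
          B gray
            B→M: M black — skip
          B black
        H black
        L→F: F is gray → back edge
Back edge found, so a cycle exists: F → E → D → L → F.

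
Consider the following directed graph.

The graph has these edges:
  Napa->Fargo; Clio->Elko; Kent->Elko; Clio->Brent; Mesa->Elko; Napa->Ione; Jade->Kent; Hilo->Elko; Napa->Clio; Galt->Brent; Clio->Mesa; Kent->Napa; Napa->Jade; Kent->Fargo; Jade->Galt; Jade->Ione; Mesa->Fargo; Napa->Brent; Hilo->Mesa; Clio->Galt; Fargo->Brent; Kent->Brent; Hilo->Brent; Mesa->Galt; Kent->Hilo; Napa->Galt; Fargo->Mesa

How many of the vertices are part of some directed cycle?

5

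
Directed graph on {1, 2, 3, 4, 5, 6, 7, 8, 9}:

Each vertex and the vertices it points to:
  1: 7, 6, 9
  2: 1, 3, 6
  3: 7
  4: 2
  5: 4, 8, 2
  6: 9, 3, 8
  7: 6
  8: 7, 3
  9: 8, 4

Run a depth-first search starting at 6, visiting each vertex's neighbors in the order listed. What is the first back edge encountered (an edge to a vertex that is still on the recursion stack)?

DFS from 6 (visiting each vertex's neighbors in the order listed); mark gray on enter, black on exit:
6 gray
  9 gray
    8 gray
      7 gray
        7→6: 6 is gray → back edge
First back edge: 7 → 6.

7→6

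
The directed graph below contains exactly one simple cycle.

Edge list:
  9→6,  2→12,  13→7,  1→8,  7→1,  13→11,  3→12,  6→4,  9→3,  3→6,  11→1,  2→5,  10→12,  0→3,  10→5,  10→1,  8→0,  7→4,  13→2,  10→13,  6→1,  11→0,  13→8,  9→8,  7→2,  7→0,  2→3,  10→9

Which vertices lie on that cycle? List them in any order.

DFS with gray/black marking from 1:
1 gray
  8 gray
    0 gray
      3 gray
        6 gray
          6→1: 1 is gray → back edge
Back edge closes the cycle 1 → 8 → 0 → 3 → 6 → 1; its vertices are {0, 1, 3, 6, 8}.

0, 1, 3, 6, 8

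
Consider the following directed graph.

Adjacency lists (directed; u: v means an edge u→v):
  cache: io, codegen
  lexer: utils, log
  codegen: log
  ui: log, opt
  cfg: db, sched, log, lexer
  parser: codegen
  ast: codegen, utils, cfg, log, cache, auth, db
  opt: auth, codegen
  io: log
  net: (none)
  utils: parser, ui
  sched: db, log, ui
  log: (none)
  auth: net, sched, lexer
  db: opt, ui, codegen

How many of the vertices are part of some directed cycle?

A vertex is on a directed cycle iff it belongs to a strongly connected component of size ≥ 2 (or has a self-loop).
The vertices on cycles are {db, ui, opt, auth, lexer, sched, utils} — 7 in total.

7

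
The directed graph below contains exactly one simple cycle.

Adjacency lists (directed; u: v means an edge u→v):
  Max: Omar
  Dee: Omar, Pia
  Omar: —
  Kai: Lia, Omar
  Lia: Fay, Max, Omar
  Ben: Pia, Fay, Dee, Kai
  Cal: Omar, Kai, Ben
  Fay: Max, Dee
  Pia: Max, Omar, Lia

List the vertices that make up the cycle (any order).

DFS with gray/black marking from Pia:
Pia gray
  Max gray
    Omar gray
    Omar black
  Max black
  Pia→Omar: Omar black — skip
  Lia gray
    Fay gray
      Fay→Max: Max black — skip
      Dee gray
        Dee→Omar: Omar black — skip
        Dee→Pia: Pia is gray → back edge
Back edge closes the cycle Pia → Lia → Fay → Dee → Pia; its vertices are {Dee, Fay, Lia, Pia}.

Dee, Fay, Lia, Pia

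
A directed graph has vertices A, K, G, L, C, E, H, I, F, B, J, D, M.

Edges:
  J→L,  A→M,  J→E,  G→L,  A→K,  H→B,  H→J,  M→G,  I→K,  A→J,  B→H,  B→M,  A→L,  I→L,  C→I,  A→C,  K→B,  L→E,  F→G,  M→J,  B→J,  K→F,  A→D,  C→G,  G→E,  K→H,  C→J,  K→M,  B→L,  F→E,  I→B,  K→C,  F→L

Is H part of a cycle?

H is on a cycle iff H can reach itself via ≥1 edge.
H → B → H — yes.

Yes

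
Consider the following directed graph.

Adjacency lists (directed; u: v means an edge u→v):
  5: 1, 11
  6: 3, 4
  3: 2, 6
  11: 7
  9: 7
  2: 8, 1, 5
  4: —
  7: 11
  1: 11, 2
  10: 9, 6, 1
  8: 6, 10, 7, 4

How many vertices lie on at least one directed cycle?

9

A vertex is on a directed cycle iff it belongs to a strongly connected component of size ≥ 2 (or has a self-loop).
The vertices on cycles are {1, 2, 3, 5, 6, 7, 8, 10, 11} — 9 in total.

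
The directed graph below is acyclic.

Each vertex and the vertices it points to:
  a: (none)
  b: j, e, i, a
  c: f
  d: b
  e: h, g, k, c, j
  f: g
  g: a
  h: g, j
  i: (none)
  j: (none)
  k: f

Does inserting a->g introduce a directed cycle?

Adding a→g creates a cycle iff g can already reach a.
Path from g: g → a.
So g → … → a → g is a cycle.

Yes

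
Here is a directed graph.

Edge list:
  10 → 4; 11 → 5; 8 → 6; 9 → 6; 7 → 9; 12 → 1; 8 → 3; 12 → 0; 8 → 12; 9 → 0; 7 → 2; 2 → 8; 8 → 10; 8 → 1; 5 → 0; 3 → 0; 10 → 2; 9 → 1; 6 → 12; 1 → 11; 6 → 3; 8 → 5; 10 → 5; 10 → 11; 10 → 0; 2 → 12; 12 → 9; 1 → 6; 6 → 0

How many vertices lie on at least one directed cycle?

7

A vertex is on a directed cycle iff it belongs to a strongly connected component of size ≥ 2 (or has a self-loop).
The vertices on cycles are {1, 2, 6, 8, 9, 10, 12} — 7 in total.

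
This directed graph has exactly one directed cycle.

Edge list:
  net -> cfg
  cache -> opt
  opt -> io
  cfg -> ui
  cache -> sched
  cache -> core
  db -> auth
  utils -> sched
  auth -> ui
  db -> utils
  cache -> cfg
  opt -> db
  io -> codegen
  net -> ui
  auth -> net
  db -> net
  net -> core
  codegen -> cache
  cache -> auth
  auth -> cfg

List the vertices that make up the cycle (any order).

io, opt, cache, codegen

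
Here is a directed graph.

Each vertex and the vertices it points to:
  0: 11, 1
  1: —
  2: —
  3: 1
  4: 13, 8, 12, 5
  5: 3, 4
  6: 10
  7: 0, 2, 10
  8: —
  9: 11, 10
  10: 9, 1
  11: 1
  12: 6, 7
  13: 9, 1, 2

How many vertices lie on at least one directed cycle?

A vertex is on a directed cycle iff it belongs to a strongly connected component of size ≥ 2 (or has a self-loop).
The vertices on cycles are {4, 5, 9, 10} — 4 in total.

4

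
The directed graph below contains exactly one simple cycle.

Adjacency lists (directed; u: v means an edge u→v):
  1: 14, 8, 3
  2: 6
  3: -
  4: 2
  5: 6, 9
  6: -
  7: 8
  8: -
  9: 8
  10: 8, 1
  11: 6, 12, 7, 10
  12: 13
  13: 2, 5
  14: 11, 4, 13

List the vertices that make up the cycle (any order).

DFS with gray/black marking from 14:
14 gray
  11 gray
    6 gray
    6 black
    12 gray
      13 gray
        2 gray
          2→6: 6 black — skip
        2 black
        5 gray
          5→6: 6 black — skip
          9 gray
            8 gray
            8 black
          9 black
        5 black
      13 black
    12 black
    7 gray
      7→8: 8 black — skip
    7 black
    10 gray
      10→8: 8 black — skip
      1 gray
        1→14: 14 is gray → back edge
Back edge closes the cycle 14 → 11 → 10 → 1 → 14; its vertices are {1, 10, 11, 14}.

1, 10, 11, 14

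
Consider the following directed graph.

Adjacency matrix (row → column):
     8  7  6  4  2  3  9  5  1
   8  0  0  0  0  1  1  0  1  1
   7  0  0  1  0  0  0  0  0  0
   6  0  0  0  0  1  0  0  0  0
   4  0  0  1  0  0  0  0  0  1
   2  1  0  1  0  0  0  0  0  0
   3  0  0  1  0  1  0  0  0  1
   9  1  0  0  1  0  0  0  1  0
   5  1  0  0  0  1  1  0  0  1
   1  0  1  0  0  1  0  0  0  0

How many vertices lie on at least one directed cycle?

A vertex is on a directed cycle iff it belongs to a strongly connected component of size ≥ 2 (or has a self-loop).
The vertices on cycles are {1, 2, 3, 5, 6, 7, 8} — 7 in total.

7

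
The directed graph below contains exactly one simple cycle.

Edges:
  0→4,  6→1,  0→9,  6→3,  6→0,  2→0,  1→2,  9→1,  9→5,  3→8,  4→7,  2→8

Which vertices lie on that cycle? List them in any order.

DFS with gray/black marking from 0:
0 gray
  9 gray
    5 gray
    5 black
    1 gray
      2 gray
        8 gray
        8 black
        2→0: 0 is gray → back edge
Back edge closes the cycle 0 → 9 → 1 → 2 → 0; its vertices are {0, 1, 2, 9}.

0, 1, 2, 9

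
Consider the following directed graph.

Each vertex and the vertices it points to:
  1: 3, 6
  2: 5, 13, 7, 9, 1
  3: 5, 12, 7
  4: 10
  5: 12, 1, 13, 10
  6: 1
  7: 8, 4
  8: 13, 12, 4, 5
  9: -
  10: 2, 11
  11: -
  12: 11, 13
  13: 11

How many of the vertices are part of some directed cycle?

A vertex is on a directed cycle iff it belongs to a strongly connected component of size ≥ 2 (or has a self-loop).
The vertices on cycles are {1, 2, 3, 4, 5, 6, 7, 8, 10} — 9 in total.

9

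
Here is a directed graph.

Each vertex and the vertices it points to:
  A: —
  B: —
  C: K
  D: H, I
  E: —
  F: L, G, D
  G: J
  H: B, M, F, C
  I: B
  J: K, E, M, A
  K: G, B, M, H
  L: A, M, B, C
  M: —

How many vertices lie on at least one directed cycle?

8

A vertex is on a directed cycle iff it belongs to a strongly connected component of size ≥ 2 (or has a self-loop).
The vertices on cycles are {C, D, F, G, H, J, K, L} — 8 in total.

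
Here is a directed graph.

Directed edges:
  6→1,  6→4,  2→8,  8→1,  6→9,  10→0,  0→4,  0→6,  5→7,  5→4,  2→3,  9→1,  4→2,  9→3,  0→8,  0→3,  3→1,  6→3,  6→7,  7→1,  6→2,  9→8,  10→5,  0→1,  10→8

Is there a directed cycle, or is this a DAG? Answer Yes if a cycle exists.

DFS with white/gray/black marking, starting from 4:
4 gray
  2 gray
    8 gray
      1 gray
      1 black
    8 black
    3 gray
      3→1: 1 black — skip
    3 black
  2 black
4 black
7 gray
  7→1: 1 black — skip
7 black
0 gray
  0→8: 8 black — skip
  0→4: 4 black — skip
  0→3: 3 black — skip
  0→1: 1 black — skip
  6 gray
    9 gray
      9→8: 8 black — skip
      9→3: 3 black — skip
      9→1: 1 black — skip
    9 black
    6→1: 1 black — skip
    6→4: 4 black — skip
    6→2: 2 black — skip
    6→7: 7 black — skip
    6→3: 3 black — skip
  6 black
0 black
5 gray
  5→4: 4 black — skip
  5→7: 7 black — skip
5 black
10 gray
  10→8: 8 black — skip
  10→0: 0 black — skip
  10→5: 5 black — skip
10 black
Every edge goes to a white or black vertex — no back edge, so the graph is acyclic.

No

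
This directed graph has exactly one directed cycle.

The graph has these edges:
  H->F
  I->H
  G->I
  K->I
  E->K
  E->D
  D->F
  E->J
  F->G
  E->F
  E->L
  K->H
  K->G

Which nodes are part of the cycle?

DFS with gray/black marking from I:
I gray
  H gray
    F gray
      G gray
        G→I: I is gray → back edge
Back edge closes the cycle I → H → F → G → I; its vertices are {F, G, H, I}.

F, G, H, I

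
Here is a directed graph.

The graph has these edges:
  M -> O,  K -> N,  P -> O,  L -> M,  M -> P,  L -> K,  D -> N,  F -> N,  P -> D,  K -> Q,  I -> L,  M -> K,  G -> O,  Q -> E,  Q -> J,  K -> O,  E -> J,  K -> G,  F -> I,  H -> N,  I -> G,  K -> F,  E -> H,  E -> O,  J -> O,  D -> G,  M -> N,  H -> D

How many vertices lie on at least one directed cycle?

A vertex is on a directed cycle iff it belongs to a strongly connected component of size ≥ 2 (or has a self-loop).
The vertices on cycles are {F, I, K, L, M} — 5 in total.

5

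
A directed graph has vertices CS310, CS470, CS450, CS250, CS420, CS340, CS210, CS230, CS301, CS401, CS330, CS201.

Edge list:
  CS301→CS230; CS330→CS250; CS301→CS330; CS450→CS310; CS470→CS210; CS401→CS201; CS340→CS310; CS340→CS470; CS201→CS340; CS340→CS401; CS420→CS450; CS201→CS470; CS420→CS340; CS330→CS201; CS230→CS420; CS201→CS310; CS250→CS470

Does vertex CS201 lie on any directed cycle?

CS201 is on a cycle iff CS201 can reach itself via ≥1 edge.
CS201 → CS340 → CS401 → CS201 — yes.

Yes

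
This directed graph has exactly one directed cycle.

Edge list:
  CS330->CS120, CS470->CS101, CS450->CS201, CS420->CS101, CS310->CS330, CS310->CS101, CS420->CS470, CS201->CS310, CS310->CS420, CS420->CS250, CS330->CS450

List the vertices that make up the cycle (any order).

DFS with gray/black marking from CS310:
CS310 gray
  CS330 gray
    CS120 gray
    CS120 black
    CS450 gray
      CS201 gray
        CS201→CS310: CS310 is gray → back edge
Back edge closes the cycle CS310 → CS330 → CS450 → CS201 → CS310; its vertices are {CS201, CS310, CS330, CS450}.

CS201, CS310, CS330, CS450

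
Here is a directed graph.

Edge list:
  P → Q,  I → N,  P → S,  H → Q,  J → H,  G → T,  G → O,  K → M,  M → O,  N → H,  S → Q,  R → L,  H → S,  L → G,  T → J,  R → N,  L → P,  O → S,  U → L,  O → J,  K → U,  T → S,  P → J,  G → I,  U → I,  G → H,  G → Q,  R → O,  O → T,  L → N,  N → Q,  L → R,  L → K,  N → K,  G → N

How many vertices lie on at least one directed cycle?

A vertex is on a directed cycle iff it belongs to a strongly connected component of size ≥ 2 (or has a self-loop).
The vertices on cycles are {G, I, K, L, N, R, U} — 7 in total.

7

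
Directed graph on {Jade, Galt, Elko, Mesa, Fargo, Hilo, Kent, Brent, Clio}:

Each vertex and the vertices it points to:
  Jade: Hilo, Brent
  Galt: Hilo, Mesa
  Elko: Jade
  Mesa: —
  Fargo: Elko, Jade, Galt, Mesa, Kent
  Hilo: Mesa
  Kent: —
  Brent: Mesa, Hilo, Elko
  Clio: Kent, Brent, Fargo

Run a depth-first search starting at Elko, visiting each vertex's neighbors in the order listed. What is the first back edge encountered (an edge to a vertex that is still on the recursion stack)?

Brent→Elko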